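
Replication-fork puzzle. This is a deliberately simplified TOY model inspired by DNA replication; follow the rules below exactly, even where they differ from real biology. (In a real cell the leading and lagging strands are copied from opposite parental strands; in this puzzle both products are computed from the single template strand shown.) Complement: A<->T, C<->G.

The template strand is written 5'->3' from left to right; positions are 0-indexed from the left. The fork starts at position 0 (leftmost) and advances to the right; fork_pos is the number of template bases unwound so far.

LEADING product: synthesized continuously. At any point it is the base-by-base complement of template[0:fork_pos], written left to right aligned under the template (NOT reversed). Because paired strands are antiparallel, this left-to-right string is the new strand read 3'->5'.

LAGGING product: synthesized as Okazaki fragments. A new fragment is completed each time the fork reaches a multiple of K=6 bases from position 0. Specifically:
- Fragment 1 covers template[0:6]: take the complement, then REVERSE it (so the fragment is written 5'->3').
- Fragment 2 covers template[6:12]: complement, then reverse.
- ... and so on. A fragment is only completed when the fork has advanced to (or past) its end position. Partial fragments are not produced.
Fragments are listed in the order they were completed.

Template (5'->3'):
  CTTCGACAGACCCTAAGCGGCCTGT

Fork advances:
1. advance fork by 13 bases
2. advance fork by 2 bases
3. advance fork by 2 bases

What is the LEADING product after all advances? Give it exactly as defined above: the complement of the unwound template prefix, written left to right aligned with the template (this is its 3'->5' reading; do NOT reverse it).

Answer: GAAGCTGTCTGGGATTC

Derivation:
Step 1: advance 13 -> fork_pos = 0 + 13 = 13.
Step 2: advance 2 -> fork_pos = 13 + 2 = 15.
Step 3: advance 2 -> fork_pos = 15 + 2 = 17.
Unwound prefix: template[0:17] = CTTCGACAGACCCTAAG
Complement it base by base (A<->T, C<->G), keeping left-to-right order:
  [0:5] CTTCG -> GAAGC
  [5:10] ACAGA -> TGTCT
  [10:15] CCCTA -> GGGAT
  [15:17] AG -> TC
Concatenate: GAAGCTGTCTGGGATTC (length 17; written aligned with the template, i.e. 3'->5').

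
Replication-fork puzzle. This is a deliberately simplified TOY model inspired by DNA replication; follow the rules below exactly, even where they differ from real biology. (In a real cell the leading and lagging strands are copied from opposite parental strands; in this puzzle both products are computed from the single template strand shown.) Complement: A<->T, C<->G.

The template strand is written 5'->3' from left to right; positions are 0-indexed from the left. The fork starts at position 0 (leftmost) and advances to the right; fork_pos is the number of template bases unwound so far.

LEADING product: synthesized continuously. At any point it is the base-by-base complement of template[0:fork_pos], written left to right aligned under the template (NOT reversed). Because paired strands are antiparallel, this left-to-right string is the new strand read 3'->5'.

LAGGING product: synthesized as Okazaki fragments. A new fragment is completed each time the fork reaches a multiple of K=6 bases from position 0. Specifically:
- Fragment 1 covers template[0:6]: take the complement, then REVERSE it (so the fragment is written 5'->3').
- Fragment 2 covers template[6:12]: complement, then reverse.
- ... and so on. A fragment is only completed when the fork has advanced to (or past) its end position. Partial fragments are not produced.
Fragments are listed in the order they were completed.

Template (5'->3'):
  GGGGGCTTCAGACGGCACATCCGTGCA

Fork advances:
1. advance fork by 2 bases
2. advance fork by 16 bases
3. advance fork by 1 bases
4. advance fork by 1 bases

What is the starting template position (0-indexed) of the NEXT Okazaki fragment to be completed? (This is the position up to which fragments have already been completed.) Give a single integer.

Step 1: advance 2 -> fork_pos = 0 + 2 = 2. Next multiple of 6 is 6 (not reached); still 0 fragment(s).
Step 2: advance 16 -> fork_pos = 2 + 16 = 18. Reached multiple(s) of 6: 6, 12, 18 -> fragments 1-3 completed (3 total).
Step 3: advance 1 -> fork_pos = 18 + 1 = 19. Next multiple of 6 is 24 (not reached); still 3 fragment(s).
Step 4: advance 1 -> fork_pos = 19 + 1 = 20. Next multiple of 6 is 24 (not reached); still 3 fragment(s).
3 fragment(s) completed, covering template[0:18] (3 x 6 = 18). The next fragment, fragment 4, covers template[18:24], so it starts at position 18.

Answer: 18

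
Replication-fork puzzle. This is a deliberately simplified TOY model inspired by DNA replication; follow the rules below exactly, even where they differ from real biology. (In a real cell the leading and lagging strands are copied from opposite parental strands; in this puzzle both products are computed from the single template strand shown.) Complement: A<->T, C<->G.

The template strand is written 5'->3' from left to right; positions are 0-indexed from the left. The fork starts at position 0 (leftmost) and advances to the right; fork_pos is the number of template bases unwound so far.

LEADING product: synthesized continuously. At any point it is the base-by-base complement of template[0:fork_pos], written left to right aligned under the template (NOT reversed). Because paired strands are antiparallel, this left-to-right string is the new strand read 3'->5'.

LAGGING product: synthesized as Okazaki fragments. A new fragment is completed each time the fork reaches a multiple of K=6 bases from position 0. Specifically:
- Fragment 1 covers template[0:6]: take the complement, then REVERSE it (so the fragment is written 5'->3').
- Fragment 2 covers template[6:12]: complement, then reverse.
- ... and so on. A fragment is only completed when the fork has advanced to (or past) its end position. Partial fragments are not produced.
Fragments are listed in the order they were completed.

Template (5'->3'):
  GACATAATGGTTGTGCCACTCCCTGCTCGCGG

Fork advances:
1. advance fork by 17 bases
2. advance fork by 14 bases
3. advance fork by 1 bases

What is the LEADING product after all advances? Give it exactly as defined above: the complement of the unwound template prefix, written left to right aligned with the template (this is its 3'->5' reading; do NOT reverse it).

Step 1: advance 17 -> fork_pos = 0 + 17 = 17.
Step 2: advance 14 -> fork_pos = 17 + 14 = 31.
Step 3: advance 1 -> fork_pos = 31 + 1 = 32.
Unwound prefix: template[0:32] = GACATAATGGTTGTGCCACTCCCTGCTCGCGG
Complement it base by base (A<->T, C<->G), keeping left-to-right order:
  [0:5] GACAT -> CTGTA
  [5:10] AATGG -> TTACC
  [10:15] TTGTG -> AACAC
  [15:20] CCACT -> GGTGA
  [20:25] CCCTG -> GGGAC
  [25:30] CTCGC -> GAGCG
  [30:32] GG -> CC
Concatenate: CTGTATTACCAACACGGTGAGGGACGAGCGCC (length 32; written aligned with the template, i.e. 3'->5').

Answer: CTGTATTACCAACACGGTGAGGGACGAGCGCC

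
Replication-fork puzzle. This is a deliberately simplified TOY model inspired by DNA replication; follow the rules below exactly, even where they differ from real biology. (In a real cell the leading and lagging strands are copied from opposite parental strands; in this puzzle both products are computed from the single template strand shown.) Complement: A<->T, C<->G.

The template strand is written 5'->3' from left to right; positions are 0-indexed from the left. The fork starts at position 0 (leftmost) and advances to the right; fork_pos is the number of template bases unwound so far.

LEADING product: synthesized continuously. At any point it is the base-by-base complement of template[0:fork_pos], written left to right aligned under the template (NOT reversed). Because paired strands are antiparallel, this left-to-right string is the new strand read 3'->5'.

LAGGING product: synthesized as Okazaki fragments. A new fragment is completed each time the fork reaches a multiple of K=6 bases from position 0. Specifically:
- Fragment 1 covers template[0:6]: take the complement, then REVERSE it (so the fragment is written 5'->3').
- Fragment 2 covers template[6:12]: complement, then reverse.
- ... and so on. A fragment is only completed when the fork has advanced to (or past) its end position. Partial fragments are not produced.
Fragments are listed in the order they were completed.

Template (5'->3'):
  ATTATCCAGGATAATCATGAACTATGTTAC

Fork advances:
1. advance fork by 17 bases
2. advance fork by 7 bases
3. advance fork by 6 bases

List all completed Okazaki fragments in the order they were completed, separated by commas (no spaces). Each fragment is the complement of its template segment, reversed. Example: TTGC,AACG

Step 1: advance 17 -> fork_pos = 0 + 17 = 17. Reached multiple(s) of 6: 6, 12 -> fragments 1-2 completed (2 total).
Step 2: advance 7 -> fork_pos = 17 + 7 = 24. Reached multiple(s) of 6: 18, 24 -> fragments 3-4 completed (4 total).
Step 3: advance 6 -> fork_pos = 24 + 6 = 30. Reached multiple(s) of 6: 30 -> fragment 5 completed (5 total).
Final fork_pos = 30, so 5 fragment(s) are complete. Build each: template segment -> complement -> reverse.
Fragment 1: template[0:6] = ATTATC -> complement TAATAG -> reversed GATAAT
Fragment 2: template[6:12] = CAGGAT -> complement GTCCTA -> reversed ATCCTG
Fragment 3: template[12:18] = AATCAT -> complement TTAGTA -> reversed ATGATT
Fragment 4: template[18:24] = GAACTA -> complement CTTGAT -> reversed TAGTTC
Fragment 5: template[24:30] = TGTTAC -> complement ACAATG -> reversed GTAACA

Answer: GATAAT,ATCCTG,ATGATT,TAGTTC,GTAACA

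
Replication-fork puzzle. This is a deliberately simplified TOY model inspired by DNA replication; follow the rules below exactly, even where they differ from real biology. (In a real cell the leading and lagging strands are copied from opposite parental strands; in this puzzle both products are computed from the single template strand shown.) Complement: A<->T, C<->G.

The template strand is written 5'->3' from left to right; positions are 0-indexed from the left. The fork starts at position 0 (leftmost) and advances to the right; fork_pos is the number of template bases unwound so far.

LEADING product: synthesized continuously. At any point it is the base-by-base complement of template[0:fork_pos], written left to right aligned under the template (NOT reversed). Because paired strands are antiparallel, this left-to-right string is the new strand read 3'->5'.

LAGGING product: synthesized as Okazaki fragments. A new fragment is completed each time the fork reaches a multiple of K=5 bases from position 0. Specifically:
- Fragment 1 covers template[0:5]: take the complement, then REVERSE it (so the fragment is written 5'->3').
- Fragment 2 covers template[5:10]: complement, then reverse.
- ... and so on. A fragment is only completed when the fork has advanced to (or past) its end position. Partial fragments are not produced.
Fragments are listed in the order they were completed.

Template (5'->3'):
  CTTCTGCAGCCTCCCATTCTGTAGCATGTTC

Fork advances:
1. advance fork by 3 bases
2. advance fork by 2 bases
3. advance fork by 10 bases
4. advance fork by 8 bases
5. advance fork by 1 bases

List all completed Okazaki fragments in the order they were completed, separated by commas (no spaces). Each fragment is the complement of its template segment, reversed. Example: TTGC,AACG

Answer: AGAAG,GCTGC,GGGAG,AGAAT

Derivation:
Step 1: advance 3 -> fork_pos = 0 + 3 = 3. Next multiple of 5 is 5 (not reached); still 0 fragment(s).
Step 2: advance 2 -> fork_pos = 3 + 2 = 5. Reached multiple(s) of 5: 5 -> fragment 1 completed (1 total).
Step 3: advance 10 -> fork_pos = 5 + 10 = 15. Reached multiple(s) of 5: 10, 15 -> fragments 2-3 completed (3 total).
Step 4: advance 8 -> fork_pos = 15 + 8 = 23. Reached multiple(s) of 5: 20 -> fragment 4 completed (4 total).
Step 5: advance 1 -> fork_pos = 23 + 1 = 24. Next multiple of 5 is 25 (not reached); still 4 fragment(s).
Final fork_pos = 24, so 4 fragment(s) are complete. Build each: template segment -> complement -> reverse.
Fragment 1: template[0:5] = CTTCT -> complement GAAGA -> reversed AGAAG
Fragment 2: template[5:10] = GCAGC -> complement CGTCG -> reversed GCTGC
Fragment 3: template[10:15] = CTCCC -> complement GAGGG -> reversed GGGAG
Fragment 4: template[15:20] = ATTCT -> complement TAAGA -> reversed AGAAT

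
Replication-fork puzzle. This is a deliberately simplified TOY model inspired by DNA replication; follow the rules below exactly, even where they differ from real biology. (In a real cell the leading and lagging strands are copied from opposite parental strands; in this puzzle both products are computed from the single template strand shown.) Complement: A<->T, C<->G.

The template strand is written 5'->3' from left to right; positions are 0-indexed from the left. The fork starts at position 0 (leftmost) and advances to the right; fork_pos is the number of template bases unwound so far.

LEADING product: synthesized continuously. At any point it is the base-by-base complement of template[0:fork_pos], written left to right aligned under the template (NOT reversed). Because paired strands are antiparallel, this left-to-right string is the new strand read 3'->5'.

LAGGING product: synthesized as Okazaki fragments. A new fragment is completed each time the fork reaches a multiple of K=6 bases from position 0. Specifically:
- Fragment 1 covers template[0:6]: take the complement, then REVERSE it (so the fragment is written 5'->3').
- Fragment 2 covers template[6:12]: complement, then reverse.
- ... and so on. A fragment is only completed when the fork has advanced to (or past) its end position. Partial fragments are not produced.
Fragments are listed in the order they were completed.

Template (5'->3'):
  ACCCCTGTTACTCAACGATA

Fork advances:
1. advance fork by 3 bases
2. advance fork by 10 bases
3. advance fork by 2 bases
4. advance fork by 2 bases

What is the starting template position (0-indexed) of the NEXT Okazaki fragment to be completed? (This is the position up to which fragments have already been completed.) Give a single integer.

Step 1: advance 3 -> fork_pos = 0 + 3 = 3. Next multiple of 6 is 6 (not reached); still 0 fragment(s).
Step 2: advance 10 -> fork_pos = 3 + 10 = 13. Reached multiple(s) of 6: 6, 12 -> fragments 1-2 completed (2 total).
Step 3: advance 2 -> fork_pos = 13 + 2 = 15. Next multiple of 6 is 18 (not reached); still 2 fragment(s).
Step 4: advance 2 -> fork_pos = 15 + 2 = 17. Next multiple of 6 is 18 (not reached); still 2 fragment(s).
2 fragment(s) completed, covering template[0:12] (2 x 6 = 12). The next fragment, fragment 3, covers template[12:18], so it starts at position 12.

Answer: 12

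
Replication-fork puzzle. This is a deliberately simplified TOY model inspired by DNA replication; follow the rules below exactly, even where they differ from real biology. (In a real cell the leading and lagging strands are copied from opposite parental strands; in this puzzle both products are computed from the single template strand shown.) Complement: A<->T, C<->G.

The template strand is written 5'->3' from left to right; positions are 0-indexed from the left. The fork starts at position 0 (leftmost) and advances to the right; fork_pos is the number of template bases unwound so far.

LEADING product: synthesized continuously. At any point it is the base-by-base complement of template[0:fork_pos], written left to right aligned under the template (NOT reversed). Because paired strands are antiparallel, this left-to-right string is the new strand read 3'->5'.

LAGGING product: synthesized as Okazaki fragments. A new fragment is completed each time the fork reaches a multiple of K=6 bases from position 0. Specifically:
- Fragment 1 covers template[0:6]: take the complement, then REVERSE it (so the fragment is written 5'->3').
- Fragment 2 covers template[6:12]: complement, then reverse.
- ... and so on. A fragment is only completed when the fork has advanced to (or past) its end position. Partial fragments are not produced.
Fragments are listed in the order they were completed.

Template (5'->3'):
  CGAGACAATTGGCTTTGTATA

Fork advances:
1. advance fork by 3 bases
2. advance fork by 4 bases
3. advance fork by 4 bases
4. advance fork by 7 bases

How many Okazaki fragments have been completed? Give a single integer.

Step 1: advance 3 -> fork_pos = 0 + 3 = 3. Next multiple of 6 is 6 (not reached); still 0 fragment(s).
Step 2: advance 4 -> fork_pos = 3 + 4 = 7. Reached multiple(s) of 6: 6 -> fragment 1 completed (1 total).
Step 3: advance 4 -> fork_pos = 7 + 4 = 11. Next multiple of 6 is 12 (not reached); still 1 fragment(s).
Step 4: advance 7 -> fork_pos = 11 + 7 = 18. Reached multiple(s) of 6: 12, 18 -> fragments 2-3 completed (3 total).
Check: final fork_pos = 18; the multiples of 6 that are <= 18 are 6..18 -> 18 // 6 = 3 completed fragment(s).

Answer: 3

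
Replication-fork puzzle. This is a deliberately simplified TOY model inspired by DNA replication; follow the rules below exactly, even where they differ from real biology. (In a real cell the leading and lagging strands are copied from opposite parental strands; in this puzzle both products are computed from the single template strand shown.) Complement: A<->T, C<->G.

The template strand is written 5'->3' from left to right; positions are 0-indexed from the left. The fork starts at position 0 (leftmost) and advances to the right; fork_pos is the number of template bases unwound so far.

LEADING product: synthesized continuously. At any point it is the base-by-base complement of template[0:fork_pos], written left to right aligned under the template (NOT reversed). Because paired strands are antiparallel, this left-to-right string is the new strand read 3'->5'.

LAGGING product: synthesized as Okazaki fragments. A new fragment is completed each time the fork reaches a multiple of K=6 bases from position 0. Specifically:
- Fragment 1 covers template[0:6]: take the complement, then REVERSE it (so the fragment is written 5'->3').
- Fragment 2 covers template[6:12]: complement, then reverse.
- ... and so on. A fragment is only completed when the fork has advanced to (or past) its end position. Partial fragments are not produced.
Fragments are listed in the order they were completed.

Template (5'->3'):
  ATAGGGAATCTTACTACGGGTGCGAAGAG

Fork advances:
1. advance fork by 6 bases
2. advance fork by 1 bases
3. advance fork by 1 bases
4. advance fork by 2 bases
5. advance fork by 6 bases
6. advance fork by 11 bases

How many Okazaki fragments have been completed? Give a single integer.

Step 1: advance 6 -> fork_pos = 0 + 6 = 6. Reached multiple(s) of 6: 6 -> fragment 1 completed (1 total).
Step 2: advance 1 -> fork_pos = 6 + 1 = 7. Next multiple of 6 is 12 (not reached); still 1 fragment(s).
Step 3: advance 1 -> fork_pos = 7 + 1 = 8. Next multiple of 6 is 12 (not reached); still 1 fragment(s).
Step 4: advance 2 -> fork_pos = 8 + 2 = 10. Next multiple of 6 is 12 (not reached); still 1 fragment(s).
Step 5: advance 6 -> fork_pos = 10 + 6 = 16. Reached multiple(s) of 6: 12 -> fragment 2 completed (2 total).
Step 6: advance 11 -> fork_pos = 16 + 11 = 27. Reached multiple(s) of 6: 18, 24 -> fragments 3-4 completed (4 total).
Check: final fork_pos = 27; the multiples of 6 that are <= 27 are 6..24 -> 27 // 6 = 4 completed fragment(s).

Answer: 4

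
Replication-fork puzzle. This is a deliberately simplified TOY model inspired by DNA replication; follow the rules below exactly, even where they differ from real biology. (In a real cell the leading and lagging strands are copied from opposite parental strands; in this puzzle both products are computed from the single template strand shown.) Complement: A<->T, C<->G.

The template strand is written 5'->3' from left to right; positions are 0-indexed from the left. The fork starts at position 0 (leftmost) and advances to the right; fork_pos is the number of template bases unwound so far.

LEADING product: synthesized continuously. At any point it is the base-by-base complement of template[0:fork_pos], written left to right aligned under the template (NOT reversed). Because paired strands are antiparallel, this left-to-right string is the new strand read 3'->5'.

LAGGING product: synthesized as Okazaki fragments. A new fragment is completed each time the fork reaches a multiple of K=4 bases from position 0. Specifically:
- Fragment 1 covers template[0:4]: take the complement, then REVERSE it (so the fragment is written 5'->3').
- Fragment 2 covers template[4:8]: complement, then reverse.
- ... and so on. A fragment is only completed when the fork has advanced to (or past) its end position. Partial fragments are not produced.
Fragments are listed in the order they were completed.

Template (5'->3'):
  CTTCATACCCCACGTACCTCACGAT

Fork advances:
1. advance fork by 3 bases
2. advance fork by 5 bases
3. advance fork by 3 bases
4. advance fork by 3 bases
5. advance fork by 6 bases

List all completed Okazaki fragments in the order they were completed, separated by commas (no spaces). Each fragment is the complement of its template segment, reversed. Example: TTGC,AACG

Step 1: advance 3 -> fork_pos = 0 + 3 = 3. Next multiple of 4 is 4 (not reached); still 0 fragment(s).
Step 2: advance 5 -> fork_pos = 3 + 5 = 8. Reached multiple(s) of 4: 4, 8 -> fragments 1-2 completed (2 total).
Step 3: advance 3 -> fork_pos = 8 + 3 = 11. Next multiple of 4 is 12 (not reached); still 2 fragment(s).
Step 4: advance 3 -> fork_pos = 11 + 3 = 14. Reached multiple(s) of 4: 12 -> fragment 3 completed (3 total).
Step 5: advance 6 -> fork_pos = 14 + 6 = 20. Reached multiple(s) of 4: 16, 20 -> fragments 4-5 completed (5 total).
Final fork_pos = 20, so 5 fragment(s) are complete. Build each: template segment -> complement -> reverse.
Fragment 1: template[0:4] = CTTC -> complement GAAG -> reversed GAAG
Fragment 2: template[4:8] = ATAC -> complement TATG -> reversed GTAT
Fragment 3: template[8:12] = CCCA -> complement GGGT -> reversed TGGG
Fragment 4: template[12:16] = CGTA -> complement GCAT -> reversed TACG
Fragment 5: template[16:20] = CCTC -> complement GGAG -> reversed GAGG

Answer: GAAG,GTAT,TGGG,TACG,GAGG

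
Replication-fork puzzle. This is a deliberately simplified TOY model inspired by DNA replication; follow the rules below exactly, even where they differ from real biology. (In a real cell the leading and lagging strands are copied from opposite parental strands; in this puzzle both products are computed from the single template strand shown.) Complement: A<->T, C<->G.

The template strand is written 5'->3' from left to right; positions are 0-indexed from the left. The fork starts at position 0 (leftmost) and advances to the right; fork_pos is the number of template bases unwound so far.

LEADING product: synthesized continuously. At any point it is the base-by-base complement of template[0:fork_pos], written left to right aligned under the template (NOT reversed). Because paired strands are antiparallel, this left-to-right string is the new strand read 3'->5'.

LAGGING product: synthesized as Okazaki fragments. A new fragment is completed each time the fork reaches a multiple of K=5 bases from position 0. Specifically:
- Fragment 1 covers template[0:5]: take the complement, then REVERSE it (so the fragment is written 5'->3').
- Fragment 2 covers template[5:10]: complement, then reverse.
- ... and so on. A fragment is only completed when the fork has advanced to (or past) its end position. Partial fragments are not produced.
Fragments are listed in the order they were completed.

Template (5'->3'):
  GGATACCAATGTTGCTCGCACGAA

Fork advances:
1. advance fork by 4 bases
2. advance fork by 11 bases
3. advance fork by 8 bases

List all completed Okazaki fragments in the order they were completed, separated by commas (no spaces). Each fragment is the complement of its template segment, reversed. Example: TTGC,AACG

Step 1: advance 4 -> fork_pos = 0 + 4 = 4. Next multiple of 5 is 5 (not reached); still 0 fragment(s).
Step 2: advance 11 -> fork_pos = 4 + 11 = 15. Reached multiple(s) of 5: 5, 10, 15 -> fragments 1-3 completed (3 total).
Step 3: advance 8 -> fork_pos = 15 + 8 = 23. Reached multiple(s) of 5: 20 -> fragment 4 completed (4 total).
Final fork_pos = 23, so 4 fragment(s) are complete. Build each: template segment -> complement -> reverse.
Fragment 1: template[0:5] = GGATA -> complement CCTAT -> reversed TATCC
Fragment 2: template[5:10] = CCAAT -> complement GGTTA -> reversed ATTGG
Fragment 3: template[10:15] = GTTGC -> complement CAACG -> reversed GCAAC
Fragment 4: template[15:20] = TCGCA -> complement AGCGT -> reversed TGCGA

Answer: TATCC,ATTGG,GCAAC,TGCGA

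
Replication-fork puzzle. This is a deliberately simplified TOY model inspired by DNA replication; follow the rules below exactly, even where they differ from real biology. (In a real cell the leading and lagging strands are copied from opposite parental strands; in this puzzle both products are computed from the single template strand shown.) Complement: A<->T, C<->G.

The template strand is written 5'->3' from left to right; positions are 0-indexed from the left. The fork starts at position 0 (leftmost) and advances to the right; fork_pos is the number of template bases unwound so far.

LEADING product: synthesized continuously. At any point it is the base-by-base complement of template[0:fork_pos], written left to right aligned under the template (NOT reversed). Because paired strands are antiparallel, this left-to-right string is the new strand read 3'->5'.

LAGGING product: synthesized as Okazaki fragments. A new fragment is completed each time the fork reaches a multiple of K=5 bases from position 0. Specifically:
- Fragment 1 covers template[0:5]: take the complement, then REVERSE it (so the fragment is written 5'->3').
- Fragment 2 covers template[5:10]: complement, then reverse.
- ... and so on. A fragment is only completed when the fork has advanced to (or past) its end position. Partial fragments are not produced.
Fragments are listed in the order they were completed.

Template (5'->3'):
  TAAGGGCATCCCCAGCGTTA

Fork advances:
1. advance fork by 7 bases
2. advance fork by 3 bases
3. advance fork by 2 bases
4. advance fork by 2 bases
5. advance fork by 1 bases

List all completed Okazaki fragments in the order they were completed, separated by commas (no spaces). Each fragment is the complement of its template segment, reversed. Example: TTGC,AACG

Step 1: advance 7 -> fork_pos = 0 + 7 = 7. Reached multiple(s) of 5: 5 -> fragment 1 completed (1 total).
Step 2: advance 3 -> fork_pos = 7 + 3 = 10. Reached multiple(s) of 5: 10 -> fragment 2 completed (2 total).
Step 3: advance 2 -> fork_pos = 10 + 2 = 12. Next multiple of 5 is 15 (not reached); still 2 fragment(s).
Step 4: advance 2 -> fork_pos = 12 + 2 = 14. Next multiple of 5 is 15 (not reached); still 2 fragment(s).
Step 5: advance 1 -> fork_pos = 14 + 1 = 15. Reached multiple(s) of 5: 15 -> fragment 3 completed (3 total).
Final fork_pos = 15, so 3 fragment(s) are complete. Build each: template segment -> complement -> reverse.
Fragment 1: template[0:5] = TAAGG -> complement ATTCC -> reversed CCTTA
Fragment 2: template[5:10] = GCATC -> complement CGTAG -> reversed GATGC
Fragment 3: template[10:15] = CCCAG -> complement GGGTC -> reversed CTGGG

Answer: CCTTA,GATGC,CTGGG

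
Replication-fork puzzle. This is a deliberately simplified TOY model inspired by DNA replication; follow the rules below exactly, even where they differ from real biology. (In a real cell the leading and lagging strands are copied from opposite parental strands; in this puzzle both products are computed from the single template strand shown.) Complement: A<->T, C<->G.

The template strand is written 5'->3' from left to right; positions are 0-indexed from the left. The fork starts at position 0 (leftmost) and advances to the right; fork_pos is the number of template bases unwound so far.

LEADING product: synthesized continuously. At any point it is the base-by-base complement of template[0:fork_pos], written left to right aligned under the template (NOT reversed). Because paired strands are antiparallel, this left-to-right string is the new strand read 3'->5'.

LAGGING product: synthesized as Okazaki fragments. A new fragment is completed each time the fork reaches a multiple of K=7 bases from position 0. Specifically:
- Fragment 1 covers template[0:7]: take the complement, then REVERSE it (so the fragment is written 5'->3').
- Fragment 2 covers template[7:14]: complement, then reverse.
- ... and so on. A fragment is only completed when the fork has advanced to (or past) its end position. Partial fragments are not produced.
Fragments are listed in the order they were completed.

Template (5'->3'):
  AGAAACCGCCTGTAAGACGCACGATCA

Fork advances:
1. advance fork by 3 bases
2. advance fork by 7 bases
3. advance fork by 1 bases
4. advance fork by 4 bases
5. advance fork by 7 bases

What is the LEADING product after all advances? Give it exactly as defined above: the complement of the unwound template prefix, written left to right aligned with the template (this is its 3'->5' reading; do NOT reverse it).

Step 1: advance 3 -> fork_pos = 0 + 3 = 3.
Step 2: advance 7 -> fork_pos = 3 + 7 = 10.
Step 3: advance 1 -> fork_pos = 10 + 1 = 11.
Step 4: advance 4 -> fork_pos = 11 + 4 = 15.
Step 5: advance 7 -> fork_pos = 15 + 7 = 22.
Unwound prefix: template[0:22] = AGAAACCGCCTGTAAGACGCAC
Complement it base by base (A<->T, C<->G), keeping left-to-right order:
  [0:5] AGAAA -> TCTTT
  [5:10] CCGCC -> GGCGG
  [10:15] TGTAA -> ACATT
  [15:20] GACGC -> CTGCG
  [20:22] AC -> TG
Concatenate: TCTTTGGCGGACATTCTGCGTG (length 22; written aligned with the template, i.e. 3'->5').

Answer: TCTTTGGCGGACATTCTGCGTG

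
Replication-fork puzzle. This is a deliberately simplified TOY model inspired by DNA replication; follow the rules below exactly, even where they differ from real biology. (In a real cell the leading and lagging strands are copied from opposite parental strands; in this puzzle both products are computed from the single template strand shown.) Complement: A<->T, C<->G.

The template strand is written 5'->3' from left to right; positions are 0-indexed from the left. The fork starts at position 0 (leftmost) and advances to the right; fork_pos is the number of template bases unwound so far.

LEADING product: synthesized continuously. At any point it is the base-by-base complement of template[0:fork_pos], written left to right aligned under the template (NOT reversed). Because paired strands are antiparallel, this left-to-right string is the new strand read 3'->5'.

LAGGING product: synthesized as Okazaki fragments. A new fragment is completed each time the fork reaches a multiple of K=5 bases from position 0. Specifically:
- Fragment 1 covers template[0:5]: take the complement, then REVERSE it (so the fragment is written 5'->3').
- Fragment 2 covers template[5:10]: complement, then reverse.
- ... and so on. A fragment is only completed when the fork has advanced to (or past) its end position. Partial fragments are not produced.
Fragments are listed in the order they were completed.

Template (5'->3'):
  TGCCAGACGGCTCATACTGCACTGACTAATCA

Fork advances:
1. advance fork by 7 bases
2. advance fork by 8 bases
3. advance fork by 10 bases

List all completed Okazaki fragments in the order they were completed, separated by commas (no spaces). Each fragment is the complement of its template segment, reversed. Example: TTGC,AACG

Step 1: advance 7 -> fork_pos = 0 + 7 = 7. Reached multiple(s) of 5: 5 -> fragment 1 completed (1 total).
Step 2: advance 8 -> fork_pos = 7 + 8 = 15. Reached multiple(s) of 5: 10, 15 -> fragments 2-3 completed (3 total).
Step 3: advance 10 -> fork_pos = 15 + 10 = 25. Reached multiple(s) of 5: 20, 25 -> fragments 4-5 completed (5 total).
Final fork_pos = 25, so 5 fragment(s) are complete. Build each: template segment -> complement -> reverse.
Fragment 1: template[0:5] = TGCCA -> complement ACGGT -> reversed TGGCA
Fragment 2: template[5:10] = GACGG -> complement CTGCC -> reversed CCGTC
Fragment 3: template[10:15] = CTCAT -> complement GAGTA -> reversed ATGAG
Fragment 4: template[15:20] = ACTGC -> complement TGACG -> reversed GCAGT
Fragment 5: template[20:25] = ACTGA -> complement TGACT -> reversed TCAGT

Answer: TGGCA,CCGTC,ATGAG,GCAGT,TCAGT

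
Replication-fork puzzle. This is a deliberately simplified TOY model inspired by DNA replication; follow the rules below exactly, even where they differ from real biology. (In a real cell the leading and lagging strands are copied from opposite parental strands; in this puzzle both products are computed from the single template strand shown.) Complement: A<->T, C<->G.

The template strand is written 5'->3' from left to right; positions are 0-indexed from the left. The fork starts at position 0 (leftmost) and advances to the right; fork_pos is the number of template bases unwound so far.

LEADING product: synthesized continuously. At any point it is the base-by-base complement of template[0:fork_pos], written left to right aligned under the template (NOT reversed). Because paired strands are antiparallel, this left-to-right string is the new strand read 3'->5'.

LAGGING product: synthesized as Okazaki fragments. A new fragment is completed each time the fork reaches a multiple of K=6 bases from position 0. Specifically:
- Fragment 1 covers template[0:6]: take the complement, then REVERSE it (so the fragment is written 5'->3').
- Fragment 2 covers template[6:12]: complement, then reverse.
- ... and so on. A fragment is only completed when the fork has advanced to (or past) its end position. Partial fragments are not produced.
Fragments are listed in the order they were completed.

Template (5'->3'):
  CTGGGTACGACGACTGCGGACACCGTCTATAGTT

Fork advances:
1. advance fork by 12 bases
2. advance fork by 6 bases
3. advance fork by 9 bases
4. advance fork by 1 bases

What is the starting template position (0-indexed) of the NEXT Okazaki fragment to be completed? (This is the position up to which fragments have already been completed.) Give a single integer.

Answer: 24

Derivation:
Step 1: advance 12 -> fork_pos = 0 + 12 = 12. Reached multiple(s) of 6: 6, 12 -> fragments 1-2 completed (2 total).
Step 2: advance 6 -> fork_pos = 12 + 6 = 18. Reached multiple(s) of 6: 18 -> fragment 3 completed (3 total).
Step 3: advance 9 -> fork_pos = 18 + 9 = 27. Reached multiple(s) of 6: 24 -> fragment 4 completed (4 total).
Step 4: advance 1 -> fork_pos = 27 + 1 = 28. Next multiple of 6 is 30 (not reached); still 4 fragment(s).
4 fragment(s) completed, covering template[0:24] (4 x 6 = 24). The next fragment, fragment 5, covers template[24:30], so it starts at position 24.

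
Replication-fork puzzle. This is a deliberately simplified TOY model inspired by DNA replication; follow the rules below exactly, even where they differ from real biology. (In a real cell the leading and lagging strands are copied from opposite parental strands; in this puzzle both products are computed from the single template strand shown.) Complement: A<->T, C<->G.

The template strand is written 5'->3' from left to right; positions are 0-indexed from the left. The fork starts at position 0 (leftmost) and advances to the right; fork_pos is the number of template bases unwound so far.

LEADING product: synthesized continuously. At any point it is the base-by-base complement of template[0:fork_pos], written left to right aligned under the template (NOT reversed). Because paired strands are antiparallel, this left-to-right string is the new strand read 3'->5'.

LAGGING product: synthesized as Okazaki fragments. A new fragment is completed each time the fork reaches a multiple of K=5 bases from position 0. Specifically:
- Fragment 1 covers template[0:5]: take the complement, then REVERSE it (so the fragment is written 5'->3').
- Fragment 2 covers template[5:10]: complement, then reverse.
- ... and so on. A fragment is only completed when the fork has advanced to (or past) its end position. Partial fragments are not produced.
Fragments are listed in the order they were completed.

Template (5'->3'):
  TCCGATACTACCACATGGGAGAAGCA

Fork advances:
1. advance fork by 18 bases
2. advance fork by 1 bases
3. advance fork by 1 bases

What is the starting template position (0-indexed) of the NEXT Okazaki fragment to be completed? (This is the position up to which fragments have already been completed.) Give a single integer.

Answer: 20

Derivation:
Step 1: advance 18 -> fork_pos = 0 + 18 = 18. Reached multiple(s) of 5: 5, 10, 15 -> fragments 1-3 completed (3 total).
Step 2: advance 1 -> fork_pos = 18 + 1 = 19. Next multiple of 5 is 20 (not reached); still 3 fragment(s).
Step 3: advance 1 -> fork_pos = 19 + 1 = 20. Reached multiple(s) of 5: 20 -> fragment 4 completed (4 total).
4 fragment(s) completed, covering template[0:20] (4 x 5 = 20). The next fragment, fragment 5, covers template[20:25], so it starts at position 20.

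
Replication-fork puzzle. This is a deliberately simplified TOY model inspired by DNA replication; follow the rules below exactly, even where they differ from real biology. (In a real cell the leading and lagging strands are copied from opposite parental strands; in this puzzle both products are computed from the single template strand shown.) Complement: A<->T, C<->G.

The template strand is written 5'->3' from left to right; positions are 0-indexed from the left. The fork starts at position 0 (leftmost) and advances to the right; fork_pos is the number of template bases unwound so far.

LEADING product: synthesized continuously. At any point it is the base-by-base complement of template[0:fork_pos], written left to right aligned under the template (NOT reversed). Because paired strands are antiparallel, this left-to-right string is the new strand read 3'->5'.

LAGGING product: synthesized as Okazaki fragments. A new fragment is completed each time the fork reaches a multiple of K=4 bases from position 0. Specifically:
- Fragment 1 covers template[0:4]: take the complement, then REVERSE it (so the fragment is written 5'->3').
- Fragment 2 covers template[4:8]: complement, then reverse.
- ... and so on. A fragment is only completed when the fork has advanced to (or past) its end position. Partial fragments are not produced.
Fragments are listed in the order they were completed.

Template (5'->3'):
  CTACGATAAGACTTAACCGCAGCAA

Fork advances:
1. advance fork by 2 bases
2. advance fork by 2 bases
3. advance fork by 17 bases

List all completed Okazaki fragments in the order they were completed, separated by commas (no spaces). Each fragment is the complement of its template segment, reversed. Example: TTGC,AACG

Answer: GTAG,TATC,GTCT,TTAA,GCGG

Derivation:
Step 1: advance 2 -> fork_pos = 0 + 2 = 2. Next multiple of 4 is 4 (not reached); still 0 fragment(s).
Step 2: advance 2 -> fork_pos = 2 + 2 = 4. Reached multiple(s) of 4: 4 -> fragment 1 completed (1 total).
Step 3: advance 17 -> fork_pos = 4 + 17 = 21. Reached multiple(s) of 4: 8, 12, 16, 20 -> fragments 2-5 completed (5 total).
Final fork_pos = 21, so 5 fragment(s) are complete. Build each: template segment -> complement -> reverse.
Fragment 1: template[0:4] = CTAC -> complement GATG -> reversed GTAG
Fragment 2: template[4:8] = GATA -> complement CTAT -> reversed TATC
Fragment 3: template[8:12] = AGAC -> complement TCTG -> reversed GTCT
Fragment 4: template[12:16] = TTAA -> complement AATT -> reversed TTAA
Fragment 5: template[16:20] = CCGC -> complement GGCG -> reversed GCGG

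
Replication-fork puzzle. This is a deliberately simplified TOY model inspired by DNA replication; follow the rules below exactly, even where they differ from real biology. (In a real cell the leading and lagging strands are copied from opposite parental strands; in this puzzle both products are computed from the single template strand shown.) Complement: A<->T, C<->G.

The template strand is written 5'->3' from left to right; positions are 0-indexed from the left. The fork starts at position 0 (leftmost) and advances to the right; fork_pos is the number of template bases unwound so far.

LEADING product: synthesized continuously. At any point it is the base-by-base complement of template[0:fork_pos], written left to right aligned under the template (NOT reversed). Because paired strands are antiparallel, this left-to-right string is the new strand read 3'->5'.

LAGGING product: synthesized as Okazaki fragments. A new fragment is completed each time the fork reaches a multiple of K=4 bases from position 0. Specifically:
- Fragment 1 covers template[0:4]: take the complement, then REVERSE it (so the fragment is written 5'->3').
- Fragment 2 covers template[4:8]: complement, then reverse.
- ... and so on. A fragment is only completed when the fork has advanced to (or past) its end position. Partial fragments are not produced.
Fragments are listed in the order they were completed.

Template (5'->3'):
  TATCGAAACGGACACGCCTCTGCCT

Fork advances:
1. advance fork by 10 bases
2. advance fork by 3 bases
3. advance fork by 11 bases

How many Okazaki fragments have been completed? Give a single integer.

Step 1: advance 10 -> fork_pos = 0 + 10 = 10. Reached multiple(s) of 4: 4, 8 -> fragments 1-2 completed (2 total).
Step 2: advance 3 -> fork_pos = 10 + 3 = 13. Reached multiple(s) of 4: 12 -> fragment 3 completed (3 total).
Step 3: advance 11 -> fork_pos = 13 + 11 = 24. Reached multiple(s) of 4: 16, 20, 24 -> fragments 4-6 completed (6 total).
Check: final fork_pos = 24; the multiples of 4 that are <= 24 are 4..24 -> 24 // 4 = 6 completed fragment(s).

Answer: 6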